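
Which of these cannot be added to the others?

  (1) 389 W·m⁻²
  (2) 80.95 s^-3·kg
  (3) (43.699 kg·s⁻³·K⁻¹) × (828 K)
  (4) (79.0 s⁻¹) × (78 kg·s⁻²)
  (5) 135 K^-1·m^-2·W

Expand each in SI base units:
  (1) W·m⁻² = J·s⁻¹·m⁻² = kg·s⁻³
  (2) kg·s⁻³
  (3) [kg·s⁻³·K⁻¹] · [K] = kg·s⁻³
  (4) [s⁻¹] · [kg·s⁻²] = kg·s⁻³
  (5) W·m⁻²·K⁻¹ = J·s⁻¹·m⁻²·K⁻¹ = kg·s⁻³·K⁻¹
All reduce to kg·s⁻³ except (5), which is kg·s⁻³·K⁻¹.

(5)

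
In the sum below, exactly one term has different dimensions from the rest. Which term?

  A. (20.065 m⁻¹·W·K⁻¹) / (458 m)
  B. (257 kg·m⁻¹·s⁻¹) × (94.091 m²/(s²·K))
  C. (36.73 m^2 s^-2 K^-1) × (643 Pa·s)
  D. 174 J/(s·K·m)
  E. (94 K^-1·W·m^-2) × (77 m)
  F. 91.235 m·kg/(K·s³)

A.

Expand each in SI base units:
  A. [kg·m·s⁻³·K⁻¹] / [m] = kg·s⁻³·K⁻¹
  B. [kg·m⁻¹·s⁻¹] · [m²·s⁻²·K⁻¹] = kg·m·s⁻³·K⁻¹
  C. [m²·s⁻²·K⁻¹] · [kg·m⁻¹·s⁻¹] = kg·m·s⁻³·K⁻¹
  D. J·s⁻¹·m⁻¹·K⁻¹ = N·m·s⁻¹·m⁻¹·K⁻¹ = kg·m·s⁻³·K⁻¹
  E. [kg·s⁻³·K⁻¹] · [m] = kg·m·s⁻³·K⁻¹
  F. kg·m·s⁻³·K⁻¹
All reduce to kg·m·s⁻³·K⁻¹ except A., which is kg·s⁻³·K⁻¹.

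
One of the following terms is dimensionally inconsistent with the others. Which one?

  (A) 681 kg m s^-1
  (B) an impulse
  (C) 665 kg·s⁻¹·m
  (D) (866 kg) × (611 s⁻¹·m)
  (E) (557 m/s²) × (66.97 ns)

(E)

Dimensions:
  (A) kg·m·s⁻¹
  (B) [impulse] = kg·m·s⁻¹
  (C) kg·m·s⁻¹
  (D) [kg] · [m·s⁻¹] = kg·m·s⁻¹
  (E) [m·s⁻²] · [s] = m·s⁻¹
All reduce to kg·m·s⁻¹ except (E), which is m·s⁻¹.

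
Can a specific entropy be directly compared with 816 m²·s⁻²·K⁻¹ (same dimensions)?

Expand each in SI base units:
  a specific entropy:  [specific entropy] = m²·s⁻²·K⁻¹
  816 m²·s⁻²·K⁻¹:  m²·s⁻²·K⁻¹
Both are m²·s⁻²·K⁻¹, so they have the same dimensions and can be added.

Yes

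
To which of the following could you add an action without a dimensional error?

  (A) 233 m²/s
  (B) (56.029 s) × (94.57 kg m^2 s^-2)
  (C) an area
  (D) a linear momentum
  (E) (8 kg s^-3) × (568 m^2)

Reference: [action] = kg·m²·s⁻¹.
Each option:
  (A) m²·s⁻¹
  (B) [s] · [kg·m²·s⁻²] = kg·m²·s⁻¹  ← same
  (C) [area] = m²
  (D) [linear momentum] = kg·m·s⁻¹
  (E) [kg·s⁻³] · [m²] = kg·m²·s⁻³
Only (B) matches kg·m²·s⁻¹.

(B)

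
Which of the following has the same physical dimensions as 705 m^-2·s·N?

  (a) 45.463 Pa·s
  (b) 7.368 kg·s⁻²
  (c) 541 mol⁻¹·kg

Reference: N·s·m⁻² = kg·m·s⁻²·s·m⁻² = kg·m⁻¹·s⁻¹.
Each option:
  (a) Pa·s = N·m⁻²·s = kg·m⁻¹·s⁻¹  ← same
  (b) kg·s⁻²
  (c) kg·mol⁻¹
Only (a) matches kg·m⁻¹·s⁻¹.

(a)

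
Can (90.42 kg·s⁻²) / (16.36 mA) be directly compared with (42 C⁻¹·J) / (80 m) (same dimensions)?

No

Reduce each to base SI dimensions:
  (90.42 kg·s⁻²) / (16.36 mA):  [kg·s⁻²] / [A] = kg·s⁻²·A⁻¹
  (42 C⁻¹·J) / (80 m):  [kg·m²·s⁻³·A⁻¹] / [m] = kg·m·s⁻³·A⁻¹
kg·s⁻²·A⁻¹ ≠ kg·m·s⁻³·A⁻¹, so they cannot be added.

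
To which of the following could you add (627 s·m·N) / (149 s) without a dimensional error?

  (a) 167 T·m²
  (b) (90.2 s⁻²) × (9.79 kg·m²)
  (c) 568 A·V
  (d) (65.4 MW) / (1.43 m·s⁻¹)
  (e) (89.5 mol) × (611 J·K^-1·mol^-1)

(b)

Reference: [kg·m²·s⁻¹] / [s] = kg·m²·s⁻².
Each option:
  (a) T·m² = Wb·m⁻²·m² = kg·m²·s⁻²·A⁻¹
  (b) [s⁻²] · [kg·m²] = kg·m²·s⁻²  ← same
  (c) V·A = J·C⁻¹·A = kg·m²·s⁻³
  (d) [kg·m²·s⁻³] / [m·s⁻¹] = kg·m·s⁻²
  (e) [mol] · [kg·m²·s⁻²·K⁻¹·mol⁻¹] = kg·m²·s⁻²·K⁻¹
Only (b) matches kg·m²·s⁻².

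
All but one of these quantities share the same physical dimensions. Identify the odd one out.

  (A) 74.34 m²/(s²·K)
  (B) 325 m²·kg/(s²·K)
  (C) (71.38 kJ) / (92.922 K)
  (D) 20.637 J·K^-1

In SI base units:
  (A) m²·s⁻²·K⁻¹
  (B) kg·m²·s⁻²·K⁻¹
  (C) [kg·m²·s⁻²] / [K] = kg·m²·s⁻²·K⁻¹
  (D) J·K⁻¹ = N·m·K⁻¹ = kg·m²·s⁻²·K⁻¹
All reduce to kg·m²·s⁻²·K⁻¹ except (A), which is m²·s⁻²·K⁻¹.

(A)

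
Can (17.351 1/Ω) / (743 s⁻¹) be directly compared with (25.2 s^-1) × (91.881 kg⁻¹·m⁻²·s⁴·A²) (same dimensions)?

Work out the base dimensions of each:
  (17.351 1/Ω) / (743 s⁻¹):  [kg⁻¹·m⁻²·s³·A²] / [s⁻¹] = kg⁻¹·m⁻²·s⁴·A²
  (25.2 s^-1) × (91.881 kg⁻¹·m⁻²·s⁴·A²):  [s⁻¹] · [kg⁻¹·m⁻²·s⁴·A²] = kg⁻¹·m⁻²·s³·A²
kg⁻¹·m⁻²·s⁴·A² ≠ kg⁻¹·m⁻²·s³·A², so they cannot be added.

No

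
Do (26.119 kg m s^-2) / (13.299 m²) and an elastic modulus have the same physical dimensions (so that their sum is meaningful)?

Dimensions:
  (26.119 kg m s^-2) / (13.299 m²):  [kg·m·s⁻²] / [m²] = kg·m⁻¹·s⁻²
  an elastic modulus:  [elastic modulus] = kg·m⁻¹·s⁻²
Both are kg·m⁻¹·s⁻², so they have the same dimensions and can be added.

Yes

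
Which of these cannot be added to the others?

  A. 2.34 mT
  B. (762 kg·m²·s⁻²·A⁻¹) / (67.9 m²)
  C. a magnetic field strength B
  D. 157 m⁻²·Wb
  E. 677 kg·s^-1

Dimensions:
  A. T = Wb·m⁻² = kg·s⁻²·A⁻¹
  B. [kg·m²·s⁻²·A⁻¹] / [m²] = kg·s⁻²·A⁻¹
  C. [magnetic field strength B] = kg·s⁻²·A⁻¹
  D. Wb·m⁻² = V·s·m⁻² = kg·s⁻²·A⁻¹
  E. kg·s⁻¹
All reduce to kg·s⁻²·A⁻¹ except E., which is kg·s⁻¹.

E.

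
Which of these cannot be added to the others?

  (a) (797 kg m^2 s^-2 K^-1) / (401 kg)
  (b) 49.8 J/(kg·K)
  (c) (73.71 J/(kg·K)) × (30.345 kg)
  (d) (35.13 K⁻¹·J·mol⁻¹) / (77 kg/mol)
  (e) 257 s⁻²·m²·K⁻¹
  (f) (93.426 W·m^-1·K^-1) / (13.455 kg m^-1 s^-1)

(c)

In SI base units:
  (a) [kg·m²·s⁻²·K⁻¹] / [kg] = m²·s⁻²·K⁻¹
  (b) J·kg⁻¹·K⁻¹ = N·m·kg⁻¹·K⁻¹ = m²·s⁻²·K⁻¹
  (c) [m²·s⁻²·K⁻¹] · [kg] = kg·m²·s⁻²·K⁻¹
  (d) [kg·m²·s⁻²·K⁻¹·mol⁻¹] / [kg·mol⁻¹] = m²·s⁻²·K⁻¹
  (e) m²·s⁻²·K⁻¹
  (f) [kg·m·s⁻³·K⁻¹] / [kg·m⁻¹·s⁻¹] = m²·s⁻²·K⁻¹
All reduce to m²·s⁻²·K⁻¹ except (c), which is kg·m²·s⁻²·K⁻¹.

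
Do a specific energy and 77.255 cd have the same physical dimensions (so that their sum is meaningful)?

Expand each in SI base units:
  a specific energy:  [specific energy] = m²·s⁻²
  77.255 cd:  cd
m²·s⁻² ≠ cd, so they cannot be added.

No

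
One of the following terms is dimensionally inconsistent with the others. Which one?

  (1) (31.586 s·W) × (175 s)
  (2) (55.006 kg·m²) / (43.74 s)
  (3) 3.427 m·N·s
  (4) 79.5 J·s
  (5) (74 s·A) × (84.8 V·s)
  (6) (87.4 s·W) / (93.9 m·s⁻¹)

(6)

In SI base units:
  (1) [kg·m²·s⁻²] · [s] = kg·m²·s⁻¹
  (2) [kg·m²] / [s] = kg·m²·s⁻¹
  (3) N·m·s = kg·m·s⁻²·m·s = kg·m²·s⁻¹
  (4) J·s = N·m·s = kg·m²·s⁻¹
  (5) [s·A] · [kg·m²·s⁻²·A⁻¹] = kg·m²·s⁻¹
  (6) [kg·m²·s⁻²] / [m·s⁻¹] = kg·m·s⁻¹
All reduce to kg·m²·s⁻¹ except (6), which is kg·m·s⁻¹.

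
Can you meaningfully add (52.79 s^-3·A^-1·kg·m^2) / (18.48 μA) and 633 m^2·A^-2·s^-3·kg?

Yes

In SI base units:
  (52.79 s^-3·A^-1·kg·m^2) / (18.48 μA):  [kg·m²·s⁻³·A⁻¹] / [A] = kg·m²·s⁻³·A⁻²
  633 m^2·A^-2·s^-3·kg:  kg·m²·s⁻³·A⁻²
Both are kg·m²·s⁻³·A⁻², so they have the same dimensions and can be added.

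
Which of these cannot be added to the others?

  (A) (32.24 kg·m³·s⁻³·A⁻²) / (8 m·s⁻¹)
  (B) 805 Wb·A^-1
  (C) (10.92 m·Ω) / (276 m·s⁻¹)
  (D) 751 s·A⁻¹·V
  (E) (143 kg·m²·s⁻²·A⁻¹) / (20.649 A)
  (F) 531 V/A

Dimensions:
  (A) [kg·m³·s⁻³·A⁻²] / [m·s⁻¹] = kg·m²·s⁻²·A⁻²
  (B) Wb·A⁻¹ = V·s·A⁻¹ = kg·m²·s⁻²·A⁻²
  (C) [kg·m³·s⁻³·A⁻²] / [m·s⁻¹] = kg·m²·s⁻²·A⁻²
  (D) V·s·A⁻¹ = J·C⁻¹·s·A⁻¹ = kg·m²·s⁻²·A⁻²
  (E) [kg·m²·s⁻²·A⁻¹] / [A] = kg·m²·s⁻²·A⁻²
  (F) V·A⁻¹ = J·C⁻¹·A⁻¹ = kg·m²·s⁻³·A⁻²
All reduce to kg·m²·s⁻²·A⁻² except (F), which is kg·m²·s⁻³·A⁻².

(F)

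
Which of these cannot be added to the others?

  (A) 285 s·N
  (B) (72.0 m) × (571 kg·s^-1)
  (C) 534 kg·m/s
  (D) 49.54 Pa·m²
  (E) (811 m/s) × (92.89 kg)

Work out the base dimensions of each:
  (A) N·s = kg·m·s⁻²·s = kg·m·s⁻¹
  (B) [m] · [kg·s⁻¹] = kg·m·s⁻¹
  (C) kg·m·s⁻¹
  (D) Pa·m² = N·m⁻²·m² = kg·m·s⁻²
  (E) [m·s⁻¹] · [kg] = kg·m·s⁻¹
All reduce to kg·m·s⁻¹ except (D), which is kg·m·s⁻².

(D)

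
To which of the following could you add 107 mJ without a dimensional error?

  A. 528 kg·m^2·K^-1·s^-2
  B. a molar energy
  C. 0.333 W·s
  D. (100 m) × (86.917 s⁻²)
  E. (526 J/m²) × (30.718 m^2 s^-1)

C.

Reference: J = N·m = kg·m²·s⁻².
Each option:
  A. kg·m²·s⁻²·K⁻¹
  B. [molar energy] = kg·m²·s⁻²·mol⁻¹
  C. W·s = J·s⁻¹·s = kg·m²·s⁻²  ← same
  D. [m] · [s⁻²] = m·s⁻²
  E. [kg·s⁻²] · [m²·s⁻¹] = kg·m²·s⁻³
Only C. matches kg·m²·s⁻².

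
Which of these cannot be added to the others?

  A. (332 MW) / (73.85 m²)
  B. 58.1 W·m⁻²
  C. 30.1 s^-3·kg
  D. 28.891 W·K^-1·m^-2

Expand each in SI base units:
  A. [kg·m²·s⁻³] / [m²] = kg·s⁻³
  B. W·m⁻² = J·s⁻¹·m⁻² = kg·s⁻³
  C. kg·s⁻³
  D. W·m⁻²·K⁻¹ = J·s⁻¹·m⁻²·K⁻¹ = kg·s⁻³·K⁻¹
All reduce to kg·s⁻³ except D., which is kg·s⁻³·K⁻¹.

D.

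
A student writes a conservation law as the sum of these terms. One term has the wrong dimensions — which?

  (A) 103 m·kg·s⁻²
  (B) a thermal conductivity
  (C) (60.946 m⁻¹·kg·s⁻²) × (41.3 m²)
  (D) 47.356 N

Expand each in SI base units:
  (A) kg·m·s⁻²
  (B) [thermal conductivity] = kg·m·s⁻³·K⁻¹
  (C) [kg·m⁻¹·s⁻²] · [m²] = kg·m·s⁻²
  (D) N = kg·m·s⁻²
All reduce to kg·m·s⁻² except (B), which is kg·m·s⁻³·K⁻¹.

(B)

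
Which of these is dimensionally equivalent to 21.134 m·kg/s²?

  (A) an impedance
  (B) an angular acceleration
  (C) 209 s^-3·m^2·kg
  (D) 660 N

Reference: kg·m·s⁻².
Each option:
  (A) [impedance] = kg·m²·s⁻³·A⁻²
  (B) [angular acceleration] = s⁻²
  (C) kg·m²·s⁻³
  (D) N = kg·m·s⁻²  ← same
Only (D) matches kg·m·s⁻².

(D)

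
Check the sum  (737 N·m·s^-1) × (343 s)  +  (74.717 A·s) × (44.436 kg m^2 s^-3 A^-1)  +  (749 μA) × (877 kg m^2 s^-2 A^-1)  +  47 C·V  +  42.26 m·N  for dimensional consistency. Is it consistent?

Work out the base dimensions of each:
  (737 N·m·s^-1) × (343 s):  [kg·m²·s⁻³] · [s] = kg·m²·s⁻²
  (74.717 A·s) × (44.436 kg m^2 s^-3 A^-1):  [s·A] · [kg·m²·s⁻³·A⁻¹] = kg·m²·s⁻²
  (749 μA) × (877 kg m^2 s^-2 A^-1):  [A] · [kg·m²·s⁻²·A⁻¹] = kg·m²·s⁻²
  47 C·V:  C·V = s·A·J·C⁻¹ = kg·m²·s⁻²
  42.26 m·N:  N·m = kg·m·s⁻²·m = kg·m²·s⁻²
Every term reduces to kg·m²·s⁻².

Yes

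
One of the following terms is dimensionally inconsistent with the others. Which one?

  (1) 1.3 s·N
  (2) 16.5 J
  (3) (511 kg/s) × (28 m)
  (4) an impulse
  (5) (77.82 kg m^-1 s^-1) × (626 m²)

Reduce each to base SI dimensions:
  (1) N·s = kg·m·s⁻²·s = kg·m·s⁻¹
  (2) J = N·m = kg·m²·s⁻²
  (3) [kg·s⁻¹] · [m] = kg·m·s⁻¹
  (4) [impulse] = kg·m·s⁻¹
  (5) [kg·m⁻¹·s⁻¹] · [m²] = kg·m·s⁻¹
All reduce to kg·m·s⁻¹ except (2), which is kg·m²·s⁻².

(2)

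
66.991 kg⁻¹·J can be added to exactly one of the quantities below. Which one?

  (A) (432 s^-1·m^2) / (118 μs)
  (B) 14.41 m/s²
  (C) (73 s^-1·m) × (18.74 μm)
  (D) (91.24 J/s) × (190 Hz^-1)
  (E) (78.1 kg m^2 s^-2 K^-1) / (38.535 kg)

Reference: J·kg⁻¹ = N·m·kg⁻¹ = m²·s⁻².
Each option:
  (A) [m²·s⁻¹] / [s] = m²·s⁻²  ← same
  (B) m·s⁻²
  (C) [m·s⁻¹] · [m] = m²·s⁻¹
  (D) [kg·m²·s⁻³] · [s] = kg·m²·s⁻²
  (E) [kg·m²·s⁻²·K⁻¹] / [kg] = m²·s⁻²·K⁻¹
Only (A) matches m²·s⁻².

(A)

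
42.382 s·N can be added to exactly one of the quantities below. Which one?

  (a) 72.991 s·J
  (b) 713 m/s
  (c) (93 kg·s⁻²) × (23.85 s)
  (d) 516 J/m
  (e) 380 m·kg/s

Reference: N·s = kg·m·s⁻²·s = kg·m·s⁻¹.
Each option:
  (a) J·s = N·m·s = kg·m²·s⁻¹
  (b) m·s⁻¹
  (c) [kg·s⁻²] · [s] = kg·s⁻¹
  (d) J·m⁻¹ = N·m·m⁻¹ = kg·m·s⁻²
  (e) kg·m·s⁻¹  ← same
Only (e) matches kg·m·s⁻¹.

(e)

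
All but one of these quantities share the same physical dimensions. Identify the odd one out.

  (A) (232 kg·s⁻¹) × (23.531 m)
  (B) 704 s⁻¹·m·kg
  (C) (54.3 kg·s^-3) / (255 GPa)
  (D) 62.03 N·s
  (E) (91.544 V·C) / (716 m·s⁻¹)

Dimensions:
  (A) [kg·s⁻¹] · [m] = kg·m·s⁻¹
  (B) kg·m·s⁻¹
  (C) [kg·s⁻³] / [kg·m⁻¹·s⁻²] = m·s⁻¹
  (D) N·s = kg·m·s⁻²·s = kg·m·s⁻¹
  (E) [kg·m²·s⁻²] / [m·s⁻¹] = kg·m·s⁻¹
All reduce to kg·m·s⁻¹ except (C), which is m·s⁻¹.

(C)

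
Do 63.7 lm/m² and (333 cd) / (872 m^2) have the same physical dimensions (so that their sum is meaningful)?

Reduce each to base SI dimensions:
  63.7 lm/m²:  lm·m⁻² = cd·m⁻² = m⁻²·cd
  (333 cd) / (872 m^2):  [cd] / [m²] = m⁻²·cd
Both are m⁻²·cd, so they have the same dimensions and can be added.

Yes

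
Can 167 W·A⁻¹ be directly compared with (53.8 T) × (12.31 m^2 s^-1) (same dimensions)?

Yes

Dimensions:
  167 W·A⁻¹:  W·A⁻¹ = J·s⁻¹·A⁻¹ = kg·m²·s⁻³·A⁻¹
  (53.8 T) × (12.31 m^2 s^-1):  [kg·s⁻²·A⁻¹] · [m²·s⁻¹] = kg·m²·s⁻³·A⁻¹
Both are kg·m²·s⁻³·A⁻¹, so they have the same dimensions and can be added.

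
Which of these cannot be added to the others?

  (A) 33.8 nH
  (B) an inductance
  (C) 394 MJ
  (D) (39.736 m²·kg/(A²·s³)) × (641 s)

(C)

Work out the base dimensions of each:
  (A) H = V·s·A⁻¹ = kg·m²·s⁻²·A⁻²
  (B) [inductance] = kg·m²·s⁻²·A⁻²
  (C) J = N·m = kg·m²·s⁻²
  (D) [kg·m²·s⁻³·A⁻²] · [s] = kg·m²·s⁻²·A⁻²
All reduce to kg·m²·s⁻²·A⁻² except (C), which is kg·m²·s⁻².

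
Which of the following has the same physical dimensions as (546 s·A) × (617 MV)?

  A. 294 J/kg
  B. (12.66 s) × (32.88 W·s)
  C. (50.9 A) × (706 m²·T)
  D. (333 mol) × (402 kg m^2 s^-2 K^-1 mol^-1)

C.

Reference: [s·A] · [kg·m²·s⁻³·A⁻¹] = kg·m²·s⁻².
Each option:
  A. J·kg⁻¹ = N·m·kg⁻¹ = m²·s⁻²
  B. [s] · [kg·m²·s⁻²] = kg·m²·s⁻¹
  C. [A] · [kg·m²·s⁻²·A⁻¹] = kg·m²·s⁻²  ← same
  D. [mol] · [kg·m²·s⁻²·K⁻¹·mol⁻¹] = kg·m²·s⁻²·K⁻¹
Only C. matches kg·m²·s⁻².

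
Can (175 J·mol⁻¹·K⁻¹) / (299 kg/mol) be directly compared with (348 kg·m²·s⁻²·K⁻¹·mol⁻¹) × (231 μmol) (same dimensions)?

No

Reduce each to base SI dimensions:
  (175 J·mol⁻¹·K⁻¹) / (299 kg/mol):  [kg·m²·s⁻²·K⁻¹·mol⁻¹] / [kg·mol⁻¹] = m²·s⁻²·K⁻¹
  (348 kg·m²·s⁻²·K⁻¹·mol⁻¹) × (231 μmol):  [kg·m²·s⁻²·K⁻¹·mol⁻¹] · [mol] = kg·m²·s⁻²·K⁻¹
m²·s⁻²·K⁻¹ ≠ kg·m²·s⁻²·K⁻¹, so they cannot be added.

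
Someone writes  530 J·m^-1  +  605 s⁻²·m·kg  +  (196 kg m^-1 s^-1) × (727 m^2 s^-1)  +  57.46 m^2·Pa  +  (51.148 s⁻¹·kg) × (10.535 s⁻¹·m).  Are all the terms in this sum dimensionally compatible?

In SI base units:
  530 J·m^-1:  J·m⁻¹ = N·m·m⁻¹ = kg·m·s⁻²
  605 s⁻²·m·kg:  kg·m·s⁻²
  (196 kg m^-1 s^-1) × (727 m^2 s^-1):  [kg·m⁻¹·s⁻¹] · [m²·s⁻¹] = kg·m·s⁻²
  57.46 m^2·Pa:  Pa·m² = N·m⁻²·m² = kg·m·s⁻²
  (51.148 s⁻¹·kg) × (10.535 s⁻¹·m):  [kg·s⁻¹] · [m·s⁻¹] = kg·m·s⁻²
Every term reduces to kg·m·s⁻².

Yes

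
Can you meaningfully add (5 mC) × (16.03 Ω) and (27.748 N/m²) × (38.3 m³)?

No

Expand each in SI base units:
  (5 mC) × (16.03 Ω):  [s·A] · [kg·m²·s⁻³·A⁻²] = kg·m²·s⁻²·A⁻¹
  (27.748 N/m²) × (38.3 m³):  [kg·m⁻¹·s⁻²] · [m³] = kg·m²·s⁻²
kg·m²·s⁻²·A⁻¹ ≠ kg·m²·s⁻², so they cannot be added.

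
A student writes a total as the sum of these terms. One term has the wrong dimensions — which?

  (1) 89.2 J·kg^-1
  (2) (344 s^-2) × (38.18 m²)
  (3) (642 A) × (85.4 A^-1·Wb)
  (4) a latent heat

Dimensions:
  (1) J·kg⁻¹ = N·m·kg⁻¹ = m²·s⁻²
  (2) [s⁻²] · [m²] = m²·s⁻²
  (3) [A] · [kg·m²·s⁻²·A⁻²] = kg·m²·s⁻²·A⁻¹
  (4) [latent heat] = m²·s⁻²
All reduce to m²·s⁻² except (3), which is kg·m²·s⁻²·A⁻¹.

(3)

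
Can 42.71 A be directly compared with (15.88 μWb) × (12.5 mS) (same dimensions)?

In SI base units:
  42.71 A:  A
  (15.88 μWb) × (12.5 mS):  [kg·m²·s⁻²·A⁻¹] · [kg⁻¹·m⁻²·s³·A²] = s·A
A ≠ s·A, so they cannot be added.

No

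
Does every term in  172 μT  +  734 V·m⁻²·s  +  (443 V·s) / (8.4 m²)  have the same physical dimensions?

Yes

In SI base units:
  172 μT:  T = Wb·m⁻² = kg·s⁻²·A⁻¹
  734 V·m⁻²·s:  V·s·m⁻² = J·C⁻¹·s·m⁻² = kg·s⁻²·A⁻¹
  (443 V·s) / (8.4 m²):  [kg·m²·s⁻²·A⁻¹] / [m²] = kg·s⁻²·A⁻¹
Every term reduces to kg·s⁻²·A⁻¹.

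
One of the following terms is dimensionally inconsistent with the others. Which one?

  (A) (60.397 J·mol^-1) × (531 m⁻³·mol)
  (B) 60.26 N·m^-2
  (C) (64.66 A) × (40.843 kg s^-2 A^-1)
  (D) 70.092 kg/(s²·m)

Work out the base dimensions of each:
  (A) [kg·m²·s⁻²·mol⁻¹] · [m⁻³·mol] = kg·m⁻¹·s⁻²
  (B) N·m⁻² = kg·m·s⁻²·m⁻² = kg·m⁻¹·s⁻²
  (C) [A] · [kg·s⁻²·A⁻¹] = kg·s⁻²
  (D) kg·m⁻¹·s⁻²
All reduce to kg·m⁻¹·s⁻² except (C), which is kg·s⁻².

(C)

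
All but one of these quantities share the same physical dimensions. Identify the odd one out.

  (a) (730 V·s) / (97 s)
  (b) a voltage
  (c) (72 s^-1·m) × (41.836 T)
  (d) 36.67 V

Dimensions:
  (a) [kg·m²·s⁻²·A⁻¹] / [s] = kg·m²·s⁻³·A⁻¹
  (b) [voltage] = kg·m²·s⁻³·A⁻¹
  (c) [m·s⁻¹] · [kg·s⁻²·A⁻¹] = kg·m·s⁻³·A⁻¹
  (d) V = J·C⁻¹ = kg·m²·s⁻³·A⁻¹
All reduce to kg·m²·s⁻³·A⁻¹ except (c), which is kg·m·s⁻³·A⁻¹.

(c)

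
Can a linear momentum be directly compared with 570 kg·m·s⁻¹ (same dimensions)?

Yes

Expand each in SI base units:
  a linear momentum:  [linear momentum] = kg·m·s⁻¹
  570 kg·m·s⁻¹:  kg·m·s⁻¹
Both are kg·m·s⁻¹, so they have the same dimensions and can be added.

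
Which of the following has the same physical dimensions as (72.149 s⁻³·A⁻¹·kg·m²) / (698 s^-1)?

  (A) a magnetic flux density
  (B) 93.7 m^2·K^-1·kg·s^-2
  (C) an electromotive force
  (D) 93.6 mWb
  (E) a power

(D)

Reference: [kg·m²·s⁻³·A⁻¹] / [s⁻¹] = kg·m²·s⁻²·A⁻¹.
Each option:
  (A) [magnetic flux density] = kg·s⁻²·A⁻¹
  (B) kg·m²·s⁻²·K⁻¹
  (C) [electromotive force] = kg·m²·s⁻³·A⁻¹
  (D) Wb = V·s = kg·m²·s⁻²·A⁻¹  ← same
  (E) [power] = kg·m²·s⁻³
Only (D) matches kg·m²·s⁻²·A⁻¹.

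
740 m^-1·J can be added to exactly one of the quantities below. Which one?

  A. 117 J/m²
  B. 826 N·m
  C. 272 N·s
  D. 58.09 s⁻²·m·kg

D.

Reference: J·m⁻¹ = N·m·m⁻¹ = kg·m·s⁻².
Each option:
  A. J·m⁻² = N·m·m⁻² = kg·s⁻²
  B. N·m = kg·m·s⁻²·m = kg·m²·s⁻²
  C. N·s = kg·m·s⁻²·s = kg·m·s⁻¹
  D. kg·m·s⁻²  ← same
Only D. matches kg·m·s⁻².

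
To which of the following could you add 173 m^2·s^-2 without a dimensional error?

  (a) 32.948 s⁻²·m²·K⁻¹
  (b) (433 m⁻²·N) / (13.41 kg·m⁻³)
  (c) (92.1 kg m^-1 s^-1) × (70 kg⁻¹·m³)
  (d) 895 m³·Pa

(b)

Reference: m²·s⁻².
Each option:
  (a) m²·s⁻²·K⁻¹
  (b) [kg·m⁻¹·s⁻²] / [kg·m⁻³] = m²·s⁻²  ← same
  (c) [kg·m⁻¹·s⁻¹] · [kg⁻¹·m³] = m²·s⁻¹
  (d) Pa·m³ = N·m⁻²·m³ = kg·m²·s⁻²
Only (b) matches m²·s⁻².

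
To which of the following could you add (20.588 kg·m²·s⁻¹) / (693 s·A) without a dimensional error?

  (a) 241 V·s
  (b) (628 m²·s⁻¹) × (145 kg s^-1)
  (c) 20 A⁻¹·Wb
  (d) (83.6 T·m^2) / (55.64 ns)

(a)

Reference: [kg·m²·s⁻¹] / [s·A] = kg·m²·s⁻²·A⁻¹.
Each option:
  (a) V·s = J·C⁻¹·s = kg·m²·s⁻²·A⁻¹  ← same
  (b) [m²·s⁻¹] · [kg·s⁻¹] = kg·m²·s⁻²
  (c) Wb·A⁻¹ = V·s·A⁻¹ = kg·m²·s⁻²·A⁻²
  (d) [kg·m²·s⁻²·A⁻¹] / [s] = kg·m²·s⁻³·A⁻¹
Only (a) matches kg·m²·s⁻²·A⁻¹.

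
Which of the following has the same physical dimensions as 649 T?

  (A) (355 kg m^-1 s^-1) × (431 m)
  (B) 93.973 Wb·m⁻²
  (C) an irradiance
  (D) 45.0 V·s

(B)

Reference: T = Wb·m⁻² = kg·s⁻²·A⁻¹.
Each option:
  (A) [kg·m⁻¹·s⁻¹] · [m] = kg·s⁻¹
  (B) Wb·m⁻² = V·s·m⁻² = kg·s⁻²·A⁻¹  ← same
  (C) [irradiance] = kg·s⁻³
  (D) V·s = J·C⁻¹·s = kg·m²·s⁻²·A⁻¹
Only (B) matches kg·s⁻²·A⁻¹.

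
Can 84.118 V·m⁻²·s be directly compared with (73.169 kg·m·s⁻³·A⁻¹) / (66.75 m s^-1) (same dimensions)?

Expand each in SI base units:
  84.118 V·m⁻²·s:  V·s·m⁻² = J·C⁻¹·s·m⁻² = kg·s⁻²·A⁻¹
  (73.169 kg·m·s⁻³·A⁻¹) / (66.75 m s^-1):  [kg·m·s⁻³·A⁻¹] / [m·s⁻¹] = kg·s⁻²·A⁻¹
Both are kg·s⁻²·A⁻¹, so they have the same dimensions and can be added.

Yes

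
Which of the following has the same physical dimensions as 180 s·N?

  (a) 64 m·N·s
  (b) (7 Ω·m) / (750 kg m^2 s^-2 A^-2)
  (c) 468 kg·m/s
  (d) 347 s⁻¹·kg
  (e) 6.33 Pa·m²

(c)

Reference: N·s = kg·m·s⁻²·s = kg·m·s⁻¹.
Each option:
  (a) N·m·s = kg·m·s⁻²·m·s = kg·m²·s⁻¹
  (b) [kg·m³·s⁻³·A⁻²] / [kg·m²·s⁻²·A⁻²] = m·s⁻¹
  (c) kg·m·s⁻¹  ← same
  (d) kg·s⁻¹
  (e) Pa·m² = N·m⁻²·m² = kg·m·s⁻²
Only (c) matches kg·m·s⁻¹.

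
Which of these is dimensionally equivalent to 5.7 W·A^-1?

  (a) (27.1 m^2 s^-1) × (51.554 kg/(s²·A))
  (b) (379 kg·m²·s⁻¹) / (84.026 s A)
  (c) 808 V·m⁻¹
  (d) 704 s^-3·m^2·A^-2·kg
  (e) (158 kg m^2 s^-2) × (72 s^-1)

Reference: W·A⁻¹ = J·s⁻¹·A⁻¹ = kg·m²·s⁻³·A⁻¹.
Each option:
  (a) [m²·s⁻¹] · [kg·s⁻²·A⁻¹] = kg·m²·s⁻³·A⁻¹  ← same
  (b) [kg·m²·s⁻¹] / [s·A] = kg·m²·s⁻²·A⁻¹
  (c) V·m⁻¹ = J·C⁻¹·m⁻¹ = kg·m·s⁻³·A⁻¹
  (d) kg·m²·s⁻³·A⁻²
  (e) [kg·m²·s⁻²] · [s⁻¹] = kg·m²·s⁻³
Only (a) matches kg·m²·s⁻³·A⁻¹.

(a)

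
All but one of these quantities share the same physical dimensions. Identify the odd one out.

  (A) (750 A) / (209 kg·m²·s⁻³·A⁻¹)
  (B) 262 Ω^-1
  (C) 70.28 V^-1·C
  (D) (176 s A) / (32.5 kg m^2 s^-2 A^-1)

Reduce each to base SI dimensions:
  (A) [A] / [kg·m²·s⁻³·A⁻¹] = kg⁻¹·m⁻²·s³·A²
  (B) Ω⁻¹ = (V·A⁻¹)⁻¹ = kg⁻¹·m⁻²·s³·A²
  (C) C·V⁻¹ = s·A·(J·C⁻¹)⁻¹ = kg⁻¹·m⁻²·s⁴·A²
  (D) [s·A] / [kg·m²·s⁻²·A⁻¹] = kg⁻¹·m⁻²·s³·A²
All reduce to kg⁻¹·m⁻²·s³·A² except (C), which is kg⁻¹·m⁻²·s⁴·A².

(C)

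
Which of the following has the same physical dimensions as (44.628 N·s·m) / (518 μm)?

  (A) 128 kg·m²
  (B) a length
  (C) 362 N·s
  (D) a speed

Reference: [kg·m²·s⁻¹] / [m] = kg·m·s⁻¹.
Each option:
  (A) kg·m²
  (B) [length] = m
  (C) N·s = kg·m·s⁻²·s = kg·m·s⁻¹  ← same
  (D) [speed] = m·s⁻¹
Only (C) matches kg·m·s⁻¹.

(C)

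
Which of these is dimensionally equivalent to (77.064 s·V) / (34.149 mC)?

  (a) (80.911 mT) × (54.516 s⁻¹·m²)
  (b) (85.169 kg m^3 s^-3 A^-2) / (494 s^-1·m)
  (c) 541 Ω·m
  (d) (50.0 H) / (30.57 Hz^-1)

(d)

Reference: [kg·m²·s⁻²·A⁻¹] / [s·A] = kg·m²·s⁻³·A⁻².
Each option:
  (a) [kg·s⁻²·A⁻¹] · [m²·s⁻¹] = kg·m²·s⁻³·A⁻¹
  (b) [kg·m³·s⁻³·A⁻²] / [m·s⁻¹] = kg·m²·s⁻²·A⁻²
  (c) Ω·m = V·A⁻¹·m = kg·m³·s⁻³·A⁻²
  (d) [kg·m²·s⁻²·A⁻²] / [s] = kg·m²·s⁻³·A⁻²  ← same
Only (d) matches kg·m²·s⁻³·A⁻².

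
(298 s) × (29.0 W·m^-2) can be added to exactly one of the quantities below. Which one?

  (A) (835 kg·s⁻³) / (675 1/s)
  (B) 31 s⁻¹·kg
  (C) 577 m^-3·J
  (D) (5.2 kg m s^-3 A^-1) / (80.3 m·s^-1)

(A)

Reference: [s] · [kg·s⁻³] = kg·s⁻².
Each option:
  (A) [kg·s⁻³] / [s⁻¹] = kg·s⁻²  ← same
  (B) kg·s⁻¹
  (C) J·m⁻³ = N·m·m⁻³ = kg·m⁻¹·s⁻²
  (D) [kg·m·s⁻³·A⁻¹] / [m·s⁻¹] = kg·s⁻²·A⁻¹
Only (A) matches kg·s⁻².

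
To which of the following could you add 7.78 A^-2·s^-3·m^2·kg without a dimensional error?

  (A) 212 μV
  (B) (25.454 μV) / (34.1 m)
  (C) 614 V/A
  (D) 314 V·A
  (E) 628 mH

(C)

Reference: kg·m²·s⁻³·A⁻².
Each option:
  (A) V = J·C⁻¹ = kg·m²·s⁻³·A⁻¹
  (B) [kg·m²·s⁻³·A⁻¹] / [m] = kg·m·s⁻³·A⁻¹
  (C) V·A⁻¹ = J·C⁻¹·A⁻¹ = kg·m²·s⁻³·A⁻²  ← same
  (D) V·A = J·C⁻¹·A = kg·m²·s⁻³
  (E) H = V·s·A⁻¹ = kg·m²·s⁻²·A⁻²
Only (C) matches kg·m²·s⁻³·A⁻².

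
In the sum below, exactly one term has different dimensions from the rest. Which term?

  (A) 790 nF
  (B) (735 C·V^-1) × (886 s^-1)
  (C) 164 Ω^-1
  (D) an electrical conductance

(A)

Reduce each to base SI dimensions:
  (A) F = C·V⁻¹ = kg⁻¹·m⁻²·s⁴·A²
  (B) [kg⁻¹·m⁻²·s⁴·A²] · [s⁻¹] = kg⁻¹·m⁻²·s³·A²
  (C) Ω⁻¹ = (V·A⁻¹)⁻¹ = kg⁻¹·m⁻²·s³·A²
  (D) [electrical conductance] = kg⁻¹·m⁻²·s³·A²
All reduce to kg⁻¹·m⁻²·s³·A² except (A), which is kg⁻¹·m⁻²·s⁴·A².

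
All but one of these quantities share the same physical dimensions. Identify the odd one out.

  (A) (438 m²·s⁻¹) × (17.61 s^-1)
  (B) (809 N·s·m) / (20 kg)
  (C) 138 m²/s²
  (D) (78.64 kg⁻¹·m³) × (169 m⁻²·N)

(B)

Work out the base dimensions of each:
  (A) [m²·s⁻¹] · [s⁻¹] = m²·s⁻²
  (B) [kg·m²·s⁻¹] / [kg] = m²·s⁻¹
  (C) m²·s⁻²
  (D) [kg⁻¹·m³] · [kg·m⁻¹·s⁻²] = m²·s⁻²
All reduce to m²·s⁻² except (B), which is m²·s⁻¹.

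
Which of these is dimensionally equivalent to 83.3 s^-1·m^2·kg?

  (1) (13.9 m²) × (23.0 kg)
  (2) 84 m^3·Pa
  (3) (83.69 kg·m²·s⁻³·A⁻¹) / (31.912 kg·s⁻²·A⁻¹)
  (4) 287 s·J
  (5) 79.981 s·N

Reference: kg·m²·s⁻¹.
Each option:
  (1) [m²] · [kg] = kg·m²
  (2) Pa·m³ = N·m⁻²·m³ = kg·m²·s⁻²
  (3) [kg·m²·s⁻³·A⁻¹] / [kg·s⁻²·A⁻¹] = m²·s⁻¹
  (4) J·s = N·m·s = kg·m²·s⁻¹  ← same
  (5) N·s = kg·m·s⁻²·s = kg·m·s⁻¹
Only (4) matches kg·m²·s⁻¹.

(4)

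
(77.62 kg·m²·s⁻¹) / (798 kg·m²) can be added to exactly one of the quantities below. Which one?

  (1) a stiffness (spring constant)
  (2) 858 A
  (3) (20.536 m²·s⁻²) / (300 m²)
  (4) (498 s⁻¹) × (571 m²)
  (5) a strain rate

(5)

Reference: [kg·m²·s⁻¹] / [kg·m²] = s⁻¹.
Each option:
  (1) [stiffness (spring constant)] = kg·s⁻²
  (2) A
  (3) [m²·s⁻²] / [m²] = s⁻²
  (4) [s⁻¹] · [m²] = m²·s⁻¹
  (5) [strain rate] = s⁻¹  ← same
Only (5) matches s⁻¹.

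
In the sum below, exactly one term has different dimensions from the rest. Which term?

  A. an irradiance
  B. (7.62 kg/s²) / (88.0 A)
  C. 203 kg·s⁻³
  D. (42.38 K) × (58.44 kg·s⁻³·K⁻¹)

B.

Reduce each to base SI dimensions:
  A. [irradiance] = kg·s⁻³
  B. [kg·s⁻²] / [A] = kg·s⁻²·A⁻¹
  C. kg·s⁻³
  D. [K] · [kg·s⁻³·K⁻¹] = kg·s⁻³
All reduce to kg·s⁻³ except B., which is kg·s⁻²·A⁻¹.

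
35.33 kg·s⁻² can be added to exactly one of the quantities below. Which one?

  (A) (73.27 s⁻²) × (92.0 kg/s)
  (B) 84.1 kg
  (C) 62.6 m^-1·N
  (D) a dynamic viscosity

Reference: kg·s⁻².
Each option:
  (A) [s⁻²] · [kg·s⁻¹] = kg·s⁻³
  (B) kg
  (C) N·m⁻¹ = kg·m·s⁻²·m⁻¹ = kg·s⁻²  ← same
  (D) [dynamic viscosity] = kg·m⁻¹·s⁻¹
Only (C) matches kg·s⁻².

(C)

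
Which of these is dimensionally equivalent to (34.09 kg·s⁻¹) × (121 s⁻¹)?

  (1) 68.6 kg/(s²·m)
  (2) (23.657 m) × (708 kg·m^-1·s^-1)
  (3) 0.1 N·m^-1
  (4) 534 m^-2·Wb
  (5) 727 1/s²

Reference: [kg·s⁻¹] · [s⁻¹] = kg·s⁻².
Each option:
  (1) kg·m⁻¹·s⁻²
  (2) [m] · [kg·m⁻¹·s⁻¹] = kg·s⁻¹
  (3) N·m⁻¹ = kg·m·s⁻²·m⁻¹ = kg·s⁻²  ← same
  (4) Wb·m⁻² = V·s·m⁻² = kg·s⁻²·A⁻¹
  (5) s⁻²
Only (3) matches kg·s⁻².

(3)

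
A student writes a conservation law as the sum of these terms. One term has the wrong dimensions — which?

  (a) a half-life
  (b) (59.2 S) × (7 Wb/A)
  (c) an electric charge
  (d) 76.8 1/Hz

Expand each in SI base units:
  (a) [half-life] = s
  (b) [kg⁻¹·m⁻²·s³·A²] · [kg·m²·s⁻²·A⁻²] = s
  (c) [electric charge] = s·A
  (d) Hz⁻¹ = (s⁻¹)⁻¹ = s
All reduce to s except (c), which is s·A.

(c)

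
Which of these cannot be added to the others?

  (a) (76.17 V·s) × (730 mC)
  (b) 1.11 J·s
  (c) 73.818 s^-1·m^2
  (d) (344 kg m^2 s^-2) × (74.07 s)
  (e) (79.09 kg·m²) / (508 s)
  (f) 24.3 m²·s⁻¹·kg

(c)

Dimensions:
  (a) [kg·m²·s⁻²·A⁻¹] · [s·A] = kg·m²·s⁻¹
  (b) J·s = N·m·s = kg·m²·s⁻¹
  (c) m²·s⁻¹
  (d) [kg·m²·s⁻²] · [s] = kg·m²·s⁻¹
  (e) [kg·m²] / [s] = kg·m²·s⁻¹
  (f) kg·m²·s⁻¹
All reduce to kg·m²·s⁻¹ except (c), which is m²·s⁻¹.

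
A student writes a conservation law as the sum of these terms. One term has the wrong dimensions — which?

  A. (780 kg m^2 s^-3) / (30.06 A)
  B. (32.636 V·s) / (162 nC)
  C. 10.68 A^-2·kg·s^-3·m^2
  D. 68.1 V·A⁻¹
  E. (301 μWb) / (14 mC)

A.

In SI base units:
  A. [kg·m²·s⁻³] / [A] = kg·m²·s⁻³·A⁻¹
  B. [kg·m²·s⁻²·A⁻¹] / [s·A] = kg·m²·s⁻³·A⁻²
  C. kg·m²·s⁻³·A⁻²
  D. V·A⁻¹ = J·C⁻¹·A⁻¹ = kg·m²·s⁻³·A⁻²
  E. [kg·m²·s⁻²·A⁻¹] / [s·A] = kg·m²·s⁻³·A⁻²
All reduce to kg·m²·s⁻³·A⁻² except A., which is kg·m²·s⁻³·A⁻¹.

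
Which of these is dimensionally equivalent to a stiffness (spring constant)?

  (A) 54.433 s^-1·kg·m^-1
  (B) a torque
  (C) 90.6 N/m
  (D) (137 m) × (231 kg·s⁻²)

(C)

Reference: [stiffness (spring constant)] = kg·s⁻².
Each option:
  (A) kg·m⁻¹·s⁻¹
  (B) [torque] = kg·m²·s⁻²
  (C) N·m⁻¹ = kg·m·s⁻²·m⁻¹ = kg·s⁻²  ← same
  (D) [m] · [kg·s⁻²] = kg·m·s⁻²
Only (C) matches kg·s⁻².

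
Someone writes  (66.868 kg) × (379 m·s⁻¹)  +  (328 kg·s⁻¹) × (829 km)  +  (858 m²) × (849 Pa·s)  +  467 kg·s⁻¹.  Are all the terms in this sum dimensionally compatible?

In SI base units:
  (66.868 kg) × (379 m·s⁻¹):  [kg] · [m·s⁻¹] = kg·m·s⁻¹
  (328 kg·s⁻¹) × (829 km):  [kg·s⁻¹] · [m] = kg·m·s⁻¹
  (858 m²) × (849 Pa·s):  [m²] · [kg·m⁻¹·s⁻¹] = kg·m·s⁻¹
  467 kg·s⁻¹:  kg·s⁻¹
The terms do not share a single dimension (kg·m·s⁻¹ vs kg·s⁻¹).

No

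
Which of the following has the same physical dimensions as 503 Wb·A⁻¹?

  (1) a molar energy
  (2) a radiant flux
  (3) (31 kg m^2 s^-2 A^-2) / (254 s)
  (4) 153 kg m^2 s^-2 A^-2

(4)

Reference: Wb·A⁻¹ = V·s·A⁻¹ = kg·m²·s⁻²·A⁻².
Each option:
  (1) [molar energy] = kg·m²·s⁻²·mol⁻¹
  (2) [radiant flux] = kg·m²·s⁻³
  (3) [kg·m²·s⁻²·A⁻²] / [s] = kg·m²·s⁻³·A⁻²
  (4) kg·m²·s⁻²·A⁻²  ← same
Only (4) matches kg·m²·s⁻²·A⁻².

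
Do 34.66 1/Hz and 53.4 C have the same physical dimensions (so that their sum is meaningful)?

No

Reduce each to base SI dimensions:
  34.66 1/Hz:  Hz⁻¹ = (s⁻¹)⁻¹ = s
  53.4 C:  C = s·A
s ≠ s·A, so they cannot be added.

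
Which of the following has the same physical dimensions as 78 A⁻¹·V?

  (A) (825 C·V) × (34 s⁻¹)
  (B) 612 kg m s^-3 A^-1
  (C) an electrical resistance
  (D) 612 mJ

Reference: V·A⁻¹ = J·C⁻¹·A⁻¹ = kg·m²·s⁻³·A⁻².
Each option:
  (A) [kg·m²·s⁻²] · [s⁻¹] = kg·m²·s⁻³
  (B) kg·m·s⁻³·A⁻¹
  (C) [electrical resistance] = kg·m²·s⁻³·A⁻²  ← same
  (D) J = N·m = kg·m²·s⁻²
Only (C) matches kg·m²·s⁻³·A⁻².

(C)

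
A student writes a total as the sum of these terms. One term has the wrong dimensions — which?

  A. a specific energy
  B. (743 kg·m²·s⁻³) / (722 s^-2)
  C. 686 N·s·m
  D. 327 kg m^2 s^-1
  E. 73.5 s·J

Work out the base dimensions of each:
  A. [specific energy] = m²·s⁻²
  B. [kg·m²·s⁻³] / [s⁻²] = kg·m²·s⁻¹
  C. N·m·s = kg·m·s⁻²·m·s = kg·m²·s⁻¹
  D. kg·m²·s⁻¹
  E. J·s = N·m·s = kg·m²·s⁻¹
All reduce to kg·m²·s⁻¹ except A., which is m²·s⁻².

A.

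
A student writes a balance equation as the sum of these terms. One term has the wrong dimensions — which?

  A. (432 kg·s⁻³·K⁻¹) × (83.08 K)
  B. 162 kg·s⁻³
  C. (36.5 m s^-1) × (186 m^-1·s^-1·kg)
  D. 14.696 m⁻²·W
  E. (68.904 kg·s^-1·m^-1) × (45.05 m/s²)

Work out the base dimensions of each:
  A. [kg·s⁻³·K⁻¹] · [K] = kg·s⁻³
  B. kg·s⁻³
  C. [m·s⁻¹] · [kg·m⁻¹·s⁻¹] = kg·s⁻²
  D. W·m⁻² = J·s⁻¹·m⁻² = kg·s⁻³
  E. [kg·m⁻¹·s⁻¹] · [m·s⁻²] = kg·s⁻³
All reduce to kg·s⁻³ except C., which is kg·s⁻².

C.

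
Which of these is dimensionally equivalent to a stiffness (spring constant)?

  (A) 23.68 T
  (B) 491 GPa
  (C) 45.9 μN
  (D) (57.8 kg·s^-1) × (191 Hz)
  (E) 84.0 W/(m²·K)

(D)

Reference: [stiffness (spring constant)] = kg·s⁻².
Each option:
  (A) T = Wb·m⁻² = kg·s⁻²·A⁻¹
  (B) Pa = N·m⁻² = kg·m⁻¹·s⁻²
  (C) N = kg·m·s⁻²
  (D) [kg·s⁻¹] · [s⁻¹] = kg·s⁻²  ← same
  (E) W·m⁻²·K⁻¹ = J·s⁻¹·m⁻²·K⁻¹ = kg·s⁻³·K⁻¹
Only (D) matches kg·s⁻².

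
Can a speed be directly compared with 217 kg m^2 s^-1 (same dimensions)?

No

Expand each in SI base units:
  a speed:  [speed] = m·s⁻¹
  217 kg m^2 s^-1:  kg·m²·s⁻¹
m·s⁻¹ ≠ kg·m²·s⁻¹, so they cannot be added.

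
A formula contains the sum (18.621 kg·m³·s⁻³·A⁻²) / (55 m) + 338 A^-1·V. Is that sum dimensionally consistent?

Yes

In SI base units:
  (18.621 kg·m³·s⁻³·A⁻²) / (55 m):  [kg·m³·s⁻³·A⁻²] / [m] = kg·m²·s⁻³·A⁻²
  338 A^-1·V:  V·A⁻¹ = J·C⁻¹·A⁻¹ = kg·m²·s⁻³·A⁻²
Both are kg·m²·s⁻³·A⁻², so they have the same dimensions and can be added.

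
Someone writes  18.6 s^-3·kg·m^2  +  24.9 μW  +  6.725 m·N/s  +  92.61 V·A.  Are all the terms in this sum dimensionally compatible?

Yes

Reduce each to base SI dimensions:
  18.6 s^-3·kg·m^2:  kg·m²·s⁻³
  24.9 μW:  W = J·s⁻¹ = kg·m²·s⁻³
  6.725 m·N/s:  N·m·s⁻¹ = kg·m·s⁻²·m·s⁻¹ = kg·m²·s⁻³
  92.61 V·A:  V·A = J·C⁻¹·A = kg·m²·s⁻³
Every term reduces to kg·m²·s⁻³.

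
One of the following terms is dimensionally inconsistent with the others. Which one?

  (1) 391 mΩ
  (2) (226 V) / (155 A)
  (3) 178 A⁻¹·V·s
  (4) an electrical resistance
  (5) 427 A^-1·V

Expand each in SI base units:
  (1) Ω = V·A⁻¹ = kg·m²·s⁻³·A⁻²
  (2) [kg·m²·s⁻³·A⁻¹] / [A] = kg·m²·s⁻³·A⁻²
  (3) V·s·A⁻¹ = J·C⁻¹·s·A⁻¹ = kg·m²·s⁻²·A⁻²
  (4) [electrical resistance] = kg·m²·s⁻³·A⁻²
  (5) V·A⁻¹ = J·C⁻¹·A⁻¹ = kg·m²·s⁻³·A⁻²
All reduce to kg·m²·s⁻³·A⁻² except (3), which is kg·m²·s⁻²·A⁻².

(3)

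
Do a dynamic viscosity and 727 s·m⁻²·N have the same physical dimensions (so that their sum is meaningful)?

Yes

Reduce each to base SI dimensions:
  a dynamic viscosity:  [dynamic viscosity] = kg·m⁻¹·s⁻¹
  727 s·m⁻²·N:  N·s·m⁻² = kg·m·s⁻²·s·m⁻² = kg·m⁻¹·s⁻¹
Both are kg·m⁻¹·s⁻¹, so they have the same dimensions and can be added.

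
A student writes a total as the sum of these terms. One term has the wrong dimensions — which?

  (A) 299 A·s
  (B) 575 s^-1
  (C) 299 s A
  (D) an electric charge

(B)

Work out the base dimensions of each:
  (A) A·s = s·A
  (B) s⁻¹
  (C) s·A
  (D) [electric charge] = s·A
All reduce to s·A except (B), which is s⁻¹.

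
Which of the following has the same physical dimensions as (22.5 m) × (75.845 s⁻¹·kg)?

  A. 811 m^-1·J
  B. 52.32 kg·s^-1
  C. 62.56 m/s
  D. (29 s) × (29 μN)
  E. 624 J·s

Reference: [m] · [kg·s⁻¹] = kg·m·s⁻¹.
Each option:
  A. J·m⁻¹ = N·m·m⁻¹ = kg·m·s⁻²
  B. kg·s⁻¹
  C. m·s⁻¹
  D. [s] · [kg·m·s⁻²] = kg·m·s⁻¹  ← same
  E. J·s = N·m·s = kg·m²·s⁻¹
Only D. matches kg·m·s⁻¹.

D.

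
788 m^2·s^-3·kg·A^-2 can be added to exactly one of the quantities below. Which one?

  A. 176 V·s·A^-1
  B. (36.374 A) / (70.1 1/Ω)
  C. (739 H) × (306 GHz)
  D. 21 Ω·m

Reference: kg·m²·s⁻³·A⁻².
Each option:
  A. V·s·A⁻¹ = J·C⁻¹·s·A⁻¹ = kg·m²·s⁻²·A⁻²
  B. [A] / [kg⁻¹·m⁻²·s³·A²] = kg·m²·s⁻³·A⁻¹
  C. [kg·m²·s⁻²·A⁻²] · [s⁻¹] = kg·m²·s⁻³·A⁻²  ← same
  D. Ω·m = V·A⁻¹·m = kg·m³·s⁻³·A⁻²
Only C. matches kg·m²·s⁻³·A⁻².

C.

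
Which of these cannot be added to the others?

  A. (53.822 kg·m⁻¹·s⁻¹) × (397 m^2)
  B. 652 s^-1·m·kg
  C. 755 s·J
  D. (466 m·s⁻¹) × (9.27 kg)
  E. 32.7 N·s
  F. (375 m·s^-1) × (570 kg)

In SI base units:
  A. [kg·m⁻¹·s⁻¹] · [m²] = kg·m·s⁻¹
  B. kg·m·s⁻¹
  C. J·s = N·m·s = kg·m²·s⁻¹
  D. [m·s⁻¹] · [kg] = kg·m·s⁻¹
  E. N·s = kg·m·s⁻²·s = kg·m·s⁻¹
  F. [m·s⁻¹] · [kg] = kg·m·s⁻¹
All reduce to kg·m·s⁻¹ except C., which is kg·m²·s⁻¹.

C.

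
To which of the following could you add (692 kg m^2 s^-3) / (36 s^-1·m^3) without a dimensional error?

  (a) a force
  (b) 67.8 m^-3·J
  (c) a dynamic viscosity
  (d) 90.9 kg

Reference: [kg·m²·s⁻³] / [m³·s⁻¹] = kg·m⁻¹·s⁻².
Each option:
  (a) [force] = kg·m·s⁻²
  (b) J·m⁻³ = N·m·m⁻³ = kg·m⁻¹·s⁻²  ← same
  (c) [dynamic viscosity] = kg·m⁻¹·s⁻¹
  (d) kg
Only (b) matches kg·m⁻¹·s⁻².

(b)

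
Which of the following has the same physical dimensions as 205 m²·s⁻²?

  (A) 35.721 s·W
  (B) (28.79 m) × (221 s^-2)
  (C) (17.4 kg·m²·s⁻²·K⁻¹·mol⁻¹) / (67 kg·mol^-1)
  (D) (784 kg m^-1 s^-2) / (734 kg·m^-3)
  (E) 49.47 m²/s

(D)

Reference: m²·s⁻².
Each option:
  (A) W·s = J·s⁻¹·s = kg·m²·s⁻²
  (B) [m] · [s⁻²] = m·s⁻²
  (C) [kg·m²·s⁻²·K⁻¹·mol⁻¹] / [kg·mol⁻¹] = m²·s⁻²·K⁻¹
  (D) [kg·m⁻¹·s⁻²] / [kg·m⁻³] = m²·s⁻²  ← same
  (E) m²·s⁻¹
Only (D) matches m²·s⁻².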